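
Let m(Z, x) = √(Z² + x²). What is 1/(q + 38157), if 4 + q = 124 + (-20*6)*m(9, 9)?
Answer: 4253/162532881 + 40*√2/54177627 ≈ 2.7211e-5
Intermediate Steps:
q = 120 - 1080*√2 (q = -4 + (124 + (-20*6)*√(9² + 9²)) = -4 + (124 - 120*√(81 + 81)) = -4 + (124 - 1080*√2) = 120 - 1080*√2 ≈ -1407.4)
1/(q + 38157) = 1/((120 - 1080*√2) + 38157) = 1/(38277 - 1080*√2)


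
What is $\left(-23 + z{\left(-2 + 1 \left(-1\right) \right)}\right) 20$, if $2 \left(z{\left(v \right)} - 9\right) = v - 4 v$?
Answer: $-190$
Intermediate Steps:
$z{\left(v \right)} = 9 - \frac{3 v}{2}$ ($z{\left(v \right)} = 9 + \frac{v - 4 v}{2} = 9 + \frac{\left(-3\right) v}{2} = 9 - \frac{3 v}{2}$)
$\left(-23 + z{\left(-2 + 1 \left(-1\right) \right)}\right) 20 = \left(-23 + \left(9 - \frac{3 \left(-2 + 1 \left(-1\right)\right)}{2}\right)\right) 20 = \left(-23 + \left(9 - \frac{3 \left(-2 - 1\right)}{2}\right)\right) 20 = \left(-23 + \left(9 - - \frac{9}{2}\right)\right) 20 = \left(-23 + \left(9 + \frac{9}{2}\right)\right) 20 = \left(-23 + \frac{27}{2}\right) 20 = \left(- \frac{19}{2}\right) 20 = -190$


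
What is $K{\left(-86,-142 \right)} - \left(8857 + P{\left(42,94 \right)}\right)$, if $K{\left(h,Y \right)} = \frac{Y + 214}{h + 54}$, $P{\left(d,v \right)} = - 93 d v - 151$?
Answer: $\frac{1433823}{4} \approx 3.5846 \cdot 10^{5}$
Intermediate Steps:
$P{\left(d,v \right)} = -151 - 93 d v$ ($P{\left(d,v \right)} = - 93 d v - 151 = -151 - 93 d v$)
$K{\left(h,Y \right)} = \frac{214 + Y}{54 + h}$
$K{\left(-86,-142 \right)} - \left(8857 + P{\left(42,94 \right)}\right) = \frac{214 - 142}{54 - 86} - \left(8706 - 3906 \cdot 94\right) = \frac{1}{-32} \cdot 72 - -358458 = \left(- \frac{1}{32}\right) 72 - -358458 = - \frac{9}{4} + \left(-8857 + 367315\right) = - \frac{9}{4} + 358458 = \frac{1433823}{4}$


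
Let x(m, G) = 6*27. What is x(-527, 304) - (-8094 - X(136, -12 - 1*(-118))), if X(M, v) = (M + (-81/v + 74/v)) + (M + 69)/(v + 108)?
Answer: 47596090/5671 ≈ 8392.9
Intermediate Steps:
x(m, G) = 162
X(M, v) = M - 7/v + (69 + M)/(108 + v) (X(M, v) = (M - 7/v) + (69 + M)/(108 + v) = M - 7/v + (69 + M)/(108 + v))
x(-527, 304) - (-8094 - X(136, -12 - 1*(-118))) = 162 - (-8094 - (-756 + 62*(-12 - 1*(-118)) + 136*(-12 - 1*(-118))**2 + 109*136*(-12 - 1*(-118)))/((-12 - 1*(-118))*(108 + (-12 - 1*(-118))))) = 162 - (-8094 - (-756 + 62*(-12 + 118) + 136*(-12 + 118)**2 + 109*136*(-12 + 118))/((-12 + 118)*(108 + (-12 + 118)))) = 162 - (-8094 - (-756 + 62*106 + 136*106**2 + 109*136*106)/(106*(108 + 106))) = 162 - (-8094 - (-756 + 6572 + 136*11236 + 1571344)/(106*214)) = 162 - (-8094 - (-756 + 6572 + 1528096 + 1571344)/(106*214)) = 162 - (-8094 - 3105256/(106*214)) = 162 - (-8094 - 1*776314/5671) = 162 - (-8094 - 776314/5671) = 162 - 1*(-46677388/5671) = 162 + 46677388/5671 = 47596090/5671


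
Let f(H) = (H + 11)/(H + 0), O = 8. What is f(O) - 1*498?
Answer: -3965/8 ≈ -495.63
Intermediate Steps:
f(H) = (11 + H)/H
f(O) - 1*498 = (11 + 8)/8 - 1*498 = (⅛)*19 - 498 = 19/8 - 498 = -3965/8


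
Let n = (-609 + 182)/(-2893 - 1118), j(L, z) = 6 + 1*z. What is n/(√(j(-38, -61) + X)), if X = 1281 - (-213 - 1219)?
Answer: 61*√2658/1523034 ≈ 0.0020649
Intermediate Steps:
X = 2713 (X = 1281 - 1*(-1432) = 1281 + 1432 = 2713)
j(L, z) = 6 + z
n = 61/573 (n = -427/(-4011) = -427*(-1/4011) = 61/573 ≈ 0.10646)
n/(√(j(-38, -61) + X)) = 61/(573*(√((6 - 61) + 2713))) = 61/(573*(√(-55 + 2713))) = 61/(573*(√2658)) = 61*(√2658/2658)/573 = 61*√2658/1523034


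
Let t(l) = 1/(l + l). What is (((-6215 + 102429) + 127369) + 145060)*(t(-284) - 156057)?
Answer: -32676654498411/568 ≈ -5.7529e+10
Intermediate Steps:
t(l) = 1/(2*l)
(((-6215 + 102429) + 127369) + 145060)*(t(-284) - 156057) = (((-6215 + 102429) + 127369) + 145060)*((1/2)/(-284) - 156057) = ((96214 + 127369) + 145060)*((1/2)*(-1/284) - 156057) = (223583 + 145060)*(-1/568 - 156057) = 368643*(-88640377/568) = -32676654498411/568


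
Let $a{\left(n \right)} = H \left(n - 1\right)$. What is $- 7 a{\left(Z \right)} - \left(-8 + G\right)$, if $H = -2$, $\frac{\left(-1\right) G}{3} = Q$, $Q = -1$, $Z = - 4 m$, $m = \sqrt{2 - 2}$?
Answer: $-9$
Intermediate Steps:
$m = 0$ ($m = \sqrt{0} = 0$)
$Z = 0$ ($Z = \left(-4\right) 0 = 0$)
$G = 3$ ($G = \left(-3\right) \left(-1\right) = 3$)
$a{\left(n \right)} = 2 - 2 n$ ($a{\left(n \right)} = - 2 \left(n - 1\right) = - 2 \left(-1 + n\right) = 2 - 2 n$)
$- 7 a{\left(Z \right)} - \left(-8 + G\right) = - 7 \left(2 - 0\right) + \left(8 - 3\right) = - 7 \left(2 + 0\right) + \left(8 - 3\right) = \left(-7\right) 2 + 5 = -14 + 5 = -9$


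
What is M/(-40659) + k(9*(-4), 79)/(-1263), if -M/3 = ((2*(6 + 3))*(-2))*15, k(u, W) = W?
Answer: -1752707/17117439 ≈ -0.10239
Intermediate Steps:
M = 1620 (M = -3*(2*(6 + 3))*(-2)*15 = -3*(2*9)*(-2)*15 = -3*18*(-2)*15 = -(-108)*15 = -3*(-540) = 1620)
M/(-40659) + k(9*(-4), 79)/(-1263) = 1620/(-40659) + 79/(-1263) = 1620*(-1/40659) + 79*(-1/1263) = -540/13553 - 79/1263 = -1752707/17117439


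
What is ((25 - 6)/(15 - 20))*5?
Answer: -19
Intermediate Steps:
((25 - 6)/(15 - 20))*5 = (19/(-5))*5 = (19*(-⅕))*5 = -19/5*5 = -19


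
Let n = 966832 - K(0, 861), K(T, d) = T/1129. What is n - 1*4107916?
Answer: -3141084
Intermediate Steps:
K(T, d) = T/1129 (K(T, d) = T*(1/1129) = T/1129)
n = 966832 (n = 966832 - 0/1129 = 966832 - 1*0 = 966832 + 0 = 966832)
n - 1*4107916 = 966832 - 1*4107916 = 966832 - 4107916 = -3141084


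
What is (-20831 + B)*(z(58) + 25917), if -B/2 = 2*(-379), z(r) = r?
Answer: -501707125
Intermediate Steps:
B = 1516 (B = -4*(-379) = -2*(-758) = 1516)
(-20831 + B)*(z(58) + 25917) = (-20831 + 1516)*(58 + 25917) = -19315*25975 = -501707125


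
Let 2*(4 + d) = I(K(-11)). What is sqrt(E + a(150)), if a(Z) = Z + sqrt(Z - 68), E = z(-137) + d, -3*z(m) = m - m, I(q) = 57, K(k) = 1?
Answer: sqrt(698 + 4*sqrt(82))/2 ≈ 13.548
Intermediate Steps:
z(m) = 0 (z(m) = -(m - m)/3 = -1/3*0 = 0)
d = 49/2 (d = -4 + (1/2)*57 = -4 + 57/2 = 49/2 ≈ 24.500)
E = 49/2 (E = 0 + 49/2 = 49/2 ≈ 24.500)
a(Z) = Z + sqrt(-68 + Z)
sqrt(E + a(150)) = sqrt(49/2 + (150 + sqrt(-68 + 150))) = sqrt(49/2 + (150 + sqrt(82))) = sqrt(349/2 + sqrt(82))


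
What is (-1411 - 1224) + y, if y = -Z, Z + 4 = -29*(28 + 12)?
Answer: -1471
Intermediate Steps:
Z = -1164 (Z = -4 - 29*(28 + 12) = -4 - 29*40 = -4 - 1160 = -1164)
y = 1164 (y = -1*(-1164) = 1164)
(-1411 - 1224) + y = (-1411 - 1224) + 1164 = -2635 + 1164 = -1471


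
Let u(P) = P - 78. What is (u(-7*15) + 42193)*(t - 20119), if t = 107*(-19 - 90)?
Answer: -1335161820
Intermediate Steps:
t = -11663 (t = 107*(-109) = -11663)
u(P) = -78 + P
(u(-7*15) + 42193)*(t - 20119) = ((-78 - 7*15) + 42193)*(-11663 - 20119) = ((-78 - 105) + 42193)*(-31782) = (-183 + 42193)*(-31782) = 42010*(-31782) = -1335161820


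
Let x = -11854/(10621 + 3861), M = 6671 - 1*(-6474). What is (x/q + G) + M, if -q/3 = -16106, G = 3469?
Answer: 5812750773805/349870638 ≈ 16614.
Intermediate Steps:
q = 48318 (q = -3*(-16106) = 48318)
M = 13145 (M = 6671 + 6474 = 13145)
x = -5927/7241 (x = -11854/14482 = -11854*1/14482 = -5927/7241 ≈ -0.81853)
(x/q + G) + M = (-5927/7241/48318 + 3469) + 13145 = (-5927/7241*1/48318 + 3469) + 13145 = (-5927/349870638 + 3469) + 13145 = 1213701237295/349870638 + 13145 = 5812750773805/349870638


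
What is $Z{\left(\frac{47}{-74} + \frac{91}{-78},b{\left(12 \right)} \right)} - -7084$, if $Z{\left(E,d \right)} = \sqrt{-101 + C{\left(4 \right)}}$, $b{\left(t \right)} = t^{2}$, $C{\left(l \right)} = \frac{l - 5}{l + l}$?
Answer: $7084 + \frac{i \sqrt{1618}}{4} \approx 7084.0 + 10.056 i$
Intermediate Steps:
$C{\left(l \right)} = \frac{-5 + l}{2 l}$
$Z{\left(E,d \right)} = \frac{i \sqrt{1618}}{4}$ ($Z{\left(E,d \right)} = \sqrt{-101 + \frac{-5 + 4}{2 \cdot 4}} = \sqrt{-101 + \frac{1}{2} \cdot \frac{1}{4} \left(-1\right)} = \sqrt{-101 - \frac{1}{8}} = \sqrt{- \frac{809}{8}} = \frac{i \sqrt{1618}}{4}$)
$Z{\left(\frac{47}{-74} + \frac{91}{-78},b{\left(12 \right)} \right)} - -7084 = \frac{i \sqrt{1618}}{4} - -7084 = \frac{i \sqrt{1618}}{4} + 7084 = 7084 + \frac{i \sqrt{1618}}{4}$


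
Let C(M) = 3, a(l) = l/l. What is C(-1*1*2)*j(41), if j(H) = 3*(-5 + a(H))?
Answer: -36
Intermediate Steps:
a(l) = 1
j(H) = -12 (j(H) = 3*(-5 + 1) = 3*(-4) = -12)
C(-1*1*2)*j(41) = 3*(-12) = -36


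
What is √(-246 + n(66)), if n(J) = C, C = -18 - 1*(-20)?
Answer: 2*I*√61 ≈ 15.62*I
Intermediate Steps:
C = 2 (C = -18 + 20 = 2)
n(J) = 2
√(-246 + n(66)) = √(-246 + 2) = √(-244) = 2*I*√61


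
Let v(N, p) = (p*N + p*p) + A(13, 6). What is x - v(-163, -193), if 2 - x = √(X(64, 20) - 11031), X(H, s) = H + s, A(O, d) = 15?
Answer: -68721 - I*√10947 ≈ -68721.0 - 104.63*I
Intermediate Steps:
v(N, p) = 15 + p² + N*p (v(N, p) = (p*N + p*p) + 15 = (N*p + p²) + 15 = (p² + N*p) + 15 = 15 + p² + N*p)
x = 2 - I*√10947 (x = 2 - √((64 + 20) - 11031) = 2 - √(84 - 11031) = 2 - √(-10947) = 2 - I*√10947 ≈ 2.0 - 104.63*I)
x - v(-163, -193) = (2 - I*√10947) - (15 + (-193)² - 163*(-193)) = (2 - I*√10947) - (15 + 37249 + 31459) = (2 - I*√10947) - 1*68723 = (2 - I*√10947) - 68723 = -68721 - I*√10947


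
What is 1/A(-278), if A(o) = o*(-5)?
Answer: 1/1390 ≈ 0.00071942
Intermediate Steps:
A(o) = -5*o
1/A(-278) = 1/(-5*(-278)) = 1/1390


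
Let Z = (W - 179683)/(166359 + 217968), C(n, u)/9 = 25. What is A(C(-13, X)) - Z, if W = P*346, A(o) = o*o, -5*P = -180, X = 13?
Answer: 19456721602/384327 ≈ 50625.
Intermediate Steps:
C(n, u) = 225 (C(n, u) = 9*25 = 225)
P = 36 (P = -⅕*(-180) = 36)
A(o) = o²
W = 12456 (W = 36*346 = 12456)
Z = -167227/384327 (Z = (12456 - 179683)/(166359 + 217968) = -167227/384327 ≈ -0.43512)
A(C(-13, X)) - Z = 225² - 1*(-167227/384327) = 50625 + 167227/384327 = 19456721602/384327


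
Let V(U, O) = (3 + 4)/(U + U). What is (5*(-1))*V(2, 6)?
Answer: -35/4 ≈ -8.7500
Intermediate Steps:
V(U, O) = 7/(2*U) (V(U, O) = 7/((2*U)) = 7*(1/(2*U)) = 7/(2*U))
(5*(-1))*V(2, 6) = (5*(-1))*((7/2)/2) = -35/(2*2) = -5*7/4 = -35/4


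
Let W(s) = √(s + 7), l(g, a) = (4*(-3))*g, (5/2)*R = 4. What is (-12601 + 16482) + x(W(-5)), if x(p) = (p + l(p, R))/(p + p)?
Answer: 7751/2 ≈ 3875.5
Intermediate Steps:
R = 8/5 (R = (⅖)*4 = 8/5 ≈ 1.6000)
l(g, a) = -12*g
W(s) = √(7 + s)
x(p) = -11/2 (x(p) = (p - 12*p)/(p + p) = (-11*p)/((2*p)) = (-11*p)*(1/(2*p)) = -11/2)
(-12601 + 16482) + x(W(-5)) = (-12601 + 16482) - 11/2 = 3881 - 11/2 = 7751/2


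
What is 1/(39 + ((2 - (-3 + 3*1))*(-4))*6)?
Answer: -⅑ ≈ -0.11111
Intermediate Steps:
1/(39 + ((2 - (-3 + 3*1))*(-4))*6) = 1/(39 + ((2 - (-3 + 3))*(-4))*6) = 1/(39 + ((2 - 1*0)*(-4))*6) = 1/(39 + ((2 + 0)*(-4))*6) = 1/(39 + (2*(-4))*6) = 1/(39 - 8*6) = 1/(39 - 48) = 1/(-9) = -⅑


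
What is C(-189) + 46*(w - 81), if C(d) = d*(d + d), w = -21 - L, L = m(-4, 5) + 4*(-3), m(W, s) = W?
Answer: 67486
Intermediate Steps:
L = -16 (L = -4 + 4*(-3) = -4 - 12 = -16)
w = -5 (w = -21 - 1*(-16) = -21 + 16 = -5)
C(d) = 2*d² (C(d) = d*(2*d) = 2*d²)
C(-189) + 46*(w - 81) = 2*(-189)² + 46*(-5 - 81) = 2*35721 + 46*(-86) = 71442 - 3956 = 67486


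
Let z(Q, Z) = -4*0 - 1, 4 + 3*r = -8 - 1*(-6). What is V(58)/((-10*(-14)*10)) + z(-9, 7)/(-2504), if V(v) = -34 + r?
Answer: -11093/438200 ≈ -0.025315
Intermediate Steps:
r = -2 (r = -4/3 + (-8 - 1*(-6))/3 = -4/3 + (-8 + 6)/3 = -4/3 + (⅓)*(-2) = -4/3 - ⅔ = -2)
z(Q, Z) = -1 (z(Q, Z) = 0 - 1 = -1)
V(v) = -36 (V(v) = -34 - 2 = -36)
V(58)/((-10*(-14)*10)) + z(-9, 7)/(-2504) = -36/(-10*(-14)*10) - 1/(-2504) = -36/(140*10) - 1*(-1/2504) = -36/1400 + 1/2504 = -36*1/1400 + 1/2504 = -9/350 + 1/2504 = -11093/438200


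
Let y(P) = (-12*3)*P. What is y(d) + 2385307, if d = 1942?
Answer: 2315395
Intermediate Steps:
y(P) = -36*P
y(d) + 2385307 = -36*1942 + 2385307 = -69912 + 2385307 = 2315395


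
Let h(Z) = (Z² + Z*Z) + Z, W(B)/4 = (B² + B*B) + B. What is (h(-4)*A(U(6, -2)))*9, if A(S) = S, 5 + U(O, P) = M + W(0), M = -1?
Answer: -1512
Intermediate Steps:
W(B) = 4*B + 8*B² (W(B) = 4*((B² + B*B) + B) = 4*((B² + B²) + B) = 4*(2*B² + B) = 4*(B + 2*B²) = 4*B + 8*B²)
U(O, P) = -6 (U(O, P) = -5 + (-1 + 4*0*(1 + 2*0)) = -5 + (-1 + 4*0*(1 + 0)) = -5 + (-1 + 4*0*1) = -5 + (-1 + 0) = -5 - 1 = -6)
h(Z) = Z + 2*Z² (h(Z) = (Z² + Z²) + Z = 2*Z² + Z = Z + 2*Z²)
(h(-4)*A(U(6, -2)))*9 = (-4*(1 + 2*(-4))*(-6))*9 = (-4*(1 - 8)*(-6))*9 = (-4*(-7)*(-6))*9 = (28*(-6))*9 = -168*9 = -1512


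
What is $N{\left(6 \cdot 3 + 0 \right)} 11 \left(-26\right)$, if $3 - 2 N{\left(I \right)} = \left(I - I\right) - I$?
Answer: $-3003$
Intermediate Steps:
$N{\left(I \right)} = \frac{3}{2} + \frac{I}{2}$ ($N{\left(I \right)} = \frac{3}{2} - \frac{\left(I - I\right) - I}{2} = \frac{3}{2} - \frac{0 - I}{2} = \frac{3}{2} - \frac{\left(-1\right) I}{2} = \frac{3}{2} + \frac{I}{2}$)
$N{\left(6 \cdot 3 + 0 \right)} 11 \left(-26\right) = \left(\frac{3}{2} + \frac{6 \cdot 3 + 0}{2}\right) 11 \left(-26\right) = \left(\frac{3}{2} + \frac{18 + 0}{2}\right) 11 \left(-26\right) = \left(\frac{3}{2} + \frac{1}{2} \cdot 18\right) 11 \left(-26\right) = \left(\frac{3}{2} + 9\right) 11 \left(-26\right) = \frac{21}{2} \cdot 11 \left(-26\right) = \frac{231}{2} \left(-26\right) = -3003$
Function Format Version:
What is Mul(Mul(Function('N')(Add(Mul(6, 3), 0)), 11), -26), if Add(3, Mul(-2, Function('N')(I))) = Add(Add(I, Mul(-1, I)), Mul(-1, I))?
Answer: -3003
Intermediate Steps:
Function('N')(I) = Add(Rational(3, 2), Mul(Rational(1, 2), I)) (Function('N')(I) = Add(Rational(3, 2), Mul(Rational(-1, 2), Add(Add(I, Mul(-1, I)), Mul(-1, I)))) = Add(Rational(3, 2), Mul(Rational(-1, 2), Add(0, Mul(-1, I)))) = Add(Rational(3, 2), Mul(Rational(-1, 2), Mul(-1, I))) = Add(Rational(3, 2), Mul(Rational(1, 2), I)))
Mul(Mul(Function('N')(Add(Mul(6, 3), 0)), 11), -26) = Mul(Mul(Add(Rational(3, 2), Mul(Rational(1, 2), Add(Mul(6, 3), 0))), 11), -26) = Mul(Mul(Add(Rational(3, 2), Mul(Rational(1, 2), Add(18, 0))), 11), -26) = Mul(Mul(Add(Rational(3, 2), Mul(Rational(1, 2), 18)), 11), -26) = Mul(Mul(Add(Rational(3, 2), 9), 11), -26) = Mul(Mul(Rational(21, 2), 11), -26) = Mul(Rational(231, 2), -26) = -3003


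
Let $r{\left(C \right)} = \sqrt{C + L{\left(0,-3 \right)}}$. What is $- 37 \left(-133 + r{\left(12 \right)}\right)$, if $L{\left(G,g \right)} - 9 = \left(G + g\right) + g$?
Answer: $4921 - 37 \sqrt{15} \approx 4777.7$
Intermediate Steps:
$L{\left(G,g \right)} = 9 + G + 2 g$ ($L{\left(G,g \right)} = 9 + \left(\left(G + g\right) + g\right) = 9 + \left(G + 2 g\right) = 9 + G + 2 g$)
$r{\left(C \right)} = \sqrt{3 + C}$ ($r{\left(C \right)} = \sqrt{C + \left(9 + 0 + 2 \left(-3\right)\right)} = \sqrt{C + \left(9 + 0 - 6\right)} = \sqrt{C + 3} = \sqrt{3 + C}$)
$- 37 \left(-133 + r{\left(12 \right)}\right) = - 37 \left(-133 + \sqrt{3 + 12}\right) = - 37 \left(-133 + \sqrt{15}\right) = 4921 - 37 \sqrt{15}$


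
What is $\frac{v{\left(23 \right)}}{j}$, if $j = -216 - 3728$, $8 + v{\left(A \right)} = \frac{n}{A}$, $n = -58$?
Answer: $\frac{121}{45356} \approx 0.0026678$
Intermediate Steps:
$v{\left(A \right)} = -8 - \frac{58}{A}$
$j = -3944$ ($j = -216 - 3728 = -3944$)
$\frac{v{\left(23 \right)}}{j} = \frac{-8 - \frac{58}{23}}{-3944} = \left(-8 - \frac{58}{23}\right) \left(- \frac{1}{3944}\right) = \left(- \frac{242}{23}\right) \left(- \frac{1}{3944}\right) = \frac{121}{45356}$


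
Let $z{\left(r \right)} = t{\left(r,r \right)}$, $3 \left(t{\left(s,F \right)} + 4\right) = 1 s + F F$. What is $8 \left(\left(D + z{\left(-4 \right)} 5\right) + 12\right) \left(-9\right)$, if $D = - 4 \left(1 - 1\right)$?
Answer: $-864$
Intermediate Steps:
$t{\left(s,F \right)} = -4 + \frac{s}{3} + \frac{F^{2}}{3}$ ($t{\left(s,F \right)} = -4 + \frac{1 s + F F}{3} = -4 + \frac{s + F^{2}}{3} = -4 + \left(\frac{s}{3} + \frac{F^{2}}{3}\right) = -4 + \frac{s}{3} + \frac{F^{2}}{3}$)
$z{\left(r \right)} = -4 + \frac{r}{3} + \frac{r^{2}}{3}$
$D = 0$ ($D = \left(-4\right) 0 = 0$)
$8 \left(\left(D + z{\left(-4 \right)} 5\right) + 12\right) \left(-9\right) = 8 \left(\left(0 + \left(-4 + \frac{1}{3} \left(-4\right) + \frac{\left(-4\right)^{2}}{3}\right) 5\right) + 12\right) \left(-9\right) = 8 \left(\left(0 + \left(-4 - \frac{4}{3} + \frac{1}{3} \cdot 16\right) 5\right) + 12\right) \left(-9\right) = 8 \left(\left(0 + \left(-4 - \frac{4}{3} + \frac{16}{3}\right) 5\right) + 12\right) \left(-9\right) = 8 \left(\left(0 + 0 \cdot 5\right) + 12\right) \left(-9\right) = 8 \left(\left(0 + 0\right) + 12\right) \left(-9\right) = 8 \left(0 + 12\right) \left(-9\right) = 8 \cdot 12 \left(-9\right) = 96 \left(-9\right) = -864$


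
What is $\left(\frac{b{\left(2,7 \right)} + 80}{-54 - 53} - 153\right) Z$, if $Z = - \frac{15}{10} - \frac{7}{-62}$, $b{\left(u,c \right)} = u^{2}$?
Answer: $\frac{707565}{3317} \approx 213.31$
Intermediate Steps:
$Z = - \frac{43}{31}$ ($Z = \left(-15\right) \frac{1}{10} - - \frac{7}{62} = - \frac{3}{2} + \frac{7}{62} = - \frac{43}{31} \approx -1.3871$)
$\left(\frac{b{\left(2,7 \right)} + 80}{-54 - 53} - 153\right) Z = \left(\frac{2^{2} + 80}{-54 - 53} - 153\right) \left(- \frac{43}{31}\right) = \left(\frac{4 + 80}{-107} - 153\right) \left(- \frac{43}{31}\right) = \left(84 \left(- \frac{1}{107}\right) - 153\right) \left(- \frac{43}{31}\right) = \left(- \frac{84}{107} - 153\right) \left(- \frac{43}{31}\right) = \left(- \frac{16455}{107}\right) \left(- \frac{43}{31}\right) = \frac{707565}{3317}$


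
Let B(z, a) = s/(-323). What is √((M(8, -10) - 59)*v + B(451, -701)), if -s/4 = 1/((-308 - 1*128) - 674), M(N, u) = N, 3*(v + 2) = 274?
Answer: I*√146411344023630/179265 ≈ 67.498*I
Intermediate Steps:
v = 268/3 (v = -2 + (⅓)*274 = -2 + 274/3 = 268/3 ≈ 89.333)
s = 2/555 (s = -4/((-308 - 1*128) - 674) = -4/((-308 - 128) - 674) = -4/(-436 - 674) = -4/(-1110) = -4*(-1/1110) = 2/555 ≈ 0.0036036)
B(z, a) = -2/179265 (B(z, a) = (2/555)/(-323) = (2/555)*(-1/323) = -2/179265)
√((M(8, -10) - 59)*v + B(451, -701)) = √((8 - 59)*(268/3) - 2/179265) = √(-51*268/3 - 2/179265) = √(-4556 - 2/179265) = √(-816731342/179265) = I*√146411344023630/179265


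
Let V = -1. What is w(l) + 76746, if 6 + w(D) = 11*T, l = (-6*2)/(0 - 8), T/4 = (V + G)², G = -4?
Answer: 77840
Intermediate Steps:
T = 100 (T = 4*(-1 - 4)² = 4*(-5)² = 4*25 = 100)
l = 3/2 (l = -12/(-8) = -12*(-⅛) = 3/2 ≈ 1.5000)
w(D) = 1094 (w(D) = -6 + 11*100 = -6 + 1100 = 1094)
w(l) + 76746 = 1094 + 76746 = 77840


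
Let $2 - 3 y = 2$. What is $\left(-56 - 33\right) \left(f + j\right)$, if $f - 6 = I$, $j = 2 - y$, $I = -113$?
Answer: $9345$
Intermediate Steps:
$y = 0$ ($y = \frac{2}{3} - \frac{2}{3} = 0$)
$j = 2$ ($j = 2 - 0 = 2 + 0 = 2$)
$f = -107$ ($f = 6 - 113 = -107$)
$\left(-56 - 33\right) \left(f + j\right) = \left(-56 - 33\right) \left(-107 + 2\right) = \left(-89\right) \left(-105\right) = 9345$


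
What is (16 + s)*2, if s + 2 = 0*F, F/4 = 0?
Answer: 28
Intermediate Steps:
F = 0 (F = 4*0 = 0)
s = -2 (s = -2 + 0*0 = -2 + 0 = -2)
(16 + s)*2 = (16 - 2)*2 = 14*2 = 28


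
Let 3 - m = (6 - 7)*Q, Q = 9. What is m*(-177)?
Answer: -2124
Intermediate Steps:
m = 12 (m = 3 - (6 - 7)*9 = 3 - (-1)*9 = 3 - 1*(-9) = 3 + 9 = 12)
m*(-177) = 12*(-177) = -2124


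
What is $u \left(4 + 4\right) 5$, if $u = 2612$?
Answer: $104480$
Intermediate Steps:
$u \left(4 + 4\right) 5 = 2612 \left(4 + 4\right) 5 = 2612 \cdot 8 \cdot 5 = 2612 \cdot 40 = 104480$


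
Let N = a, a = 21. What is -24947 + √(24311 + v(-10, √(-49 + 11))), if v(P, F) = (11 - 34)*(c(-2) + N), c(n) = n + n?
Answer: -24947 + 4*√1495 ≈ -24792.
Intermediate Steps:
c(n) = 2*n
N = 21
v(P, F) = -391 (v(P, F) = (11 - 34)*(2*(-2) + 21) = -23*(-4 + 21) = -23*17 = -391)
-24947 + √(24311 + v(-10, √(-49 + 11))) = -24947 + √(24311 - 391) = -24947 + √23920 = -24947 + 4*√1495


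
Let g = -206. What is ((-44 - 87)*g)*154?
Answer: 4155844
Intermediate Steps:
((-44 - 87)*g)*154 = ((-44 - 87)*(-206))*154 = -131*(-206)*154 = 26986*154 = 4155844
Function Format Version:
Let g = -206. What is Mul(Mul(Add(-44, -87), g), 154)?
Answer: 4155844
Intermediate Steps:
Mul(Mul(Add(-44, -87), g), 154) = Mul(Mul(Add(-44, -87), -206), 154) = Mul(Mul(-131, -206), 154) = Mul(26986, 154) = 4155844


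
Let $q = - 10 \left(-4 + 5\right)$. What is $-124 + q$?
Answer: $-134$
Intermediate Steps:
$q = -10$ ($q = \left(-10\right) 1 = -10$)
$-124 + q = -124 - 10 = -134$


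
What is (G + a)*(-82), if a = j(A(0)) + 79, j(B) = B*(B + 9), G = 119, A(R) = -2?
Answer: -15088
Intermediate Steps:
j(B) = B*(9 + B)
a = 65 (a = -2*(9 - 2) + 79 = -2*7 + 79 = -14 + 79 = 65)
(G + a)*(-82) = (119 + 65)*(-82) = 184*(-82) = -15088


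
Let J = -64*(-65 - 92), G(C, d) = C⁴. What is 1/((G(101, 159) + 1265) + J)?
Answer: 1/104071714 ≈ 9.6088e-9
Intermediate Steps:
J = 10048 (J = -64*(-157) = 10048)
1/((G(101, 159) + 1265) + J) = 1/((101⁴ + 1265) + 10048) = 1/((104060401 + 1265) + 10048) = 1/(104061666 + 10048) = 1/104071714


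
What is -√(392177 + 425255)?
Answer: -2*√204358 ≈ -904.12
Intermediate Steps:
-√(392177 + 425255) = -√817432 = -2*√204358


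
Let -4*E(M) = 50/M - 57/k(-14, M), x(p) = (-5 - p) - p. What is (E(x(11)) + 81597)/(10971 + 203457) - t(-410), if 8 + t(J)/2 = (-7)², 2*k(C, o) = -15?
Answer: -2362702559/28947780 ≈ -81.620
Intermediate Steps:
k(C, o) = -15/2 (k(C, o) = (½)*(-15) = -15/2)
x(p) = -5 - 2*p
E(M) = -19/10 - 25/(2*M) (E(M) = -(50/M - 57/(-15/2))/4 = -(50/M - 57*(-2/15))/4 = -(50/M + 38/5)/4 = -(38/5 + 50/M)/4 = -19/10 - 25/(2*M))
t(J) = 82 (t(J) = -16 + 2*(-7)² = -16 + 2*49 = -16 + 98 = 82)
(E(x(11)) + 81597)/(10971 + 203457) - t(-410) = ((-125 - 19*(-5 - 2*11))/(10*(-5 - 2*11)) + 81597)/(10971 + 203457) - 1*82 = ((-125 - 19*(-5 - 22))/(10*(-5 - 22)) + 81597)/214428 - 82 = ((⅒)*(-125 - 19*(-27))/(-27) + 81597)*(1/214428) - 82 = ((⅒)*(-1/27)*(-125 + 513) + 81597)*(1/214428) - 82 = ((⅒)*(-1/27)*388 + 81597)*(1/214428) - 82 = (-194/135 + 81597)*(1/214428) - 82 = (11015401/135)*(1/214428) - 82 = 11015401/28947780 - 82 = -2362702559/28947780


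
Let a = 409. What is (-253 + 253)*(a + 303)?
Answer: 0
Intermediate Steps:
(-253 + 253)*(a + 303) = (-253 + 253)*(409 + 303) = 0*712 = 0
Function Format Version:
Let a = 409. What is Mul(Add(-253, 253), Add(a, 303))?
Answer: 0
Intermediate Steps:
Mul(Add(-253, 253), Add(a, 303)) = Mul(Add(-253, 253), Add(409, 303)) = Mul(0, 712) = 0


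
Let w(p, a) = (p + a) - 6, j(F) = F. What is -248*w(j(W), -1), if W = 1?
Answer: 1488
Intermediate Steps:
w(p, a) = -6 + a + p (w(p, a) = (a + p) - 6 = -6 + a + p)
-248*w(j(W), -1) = -248*(-6 - 1 + 1) = -248*(-6) = 1488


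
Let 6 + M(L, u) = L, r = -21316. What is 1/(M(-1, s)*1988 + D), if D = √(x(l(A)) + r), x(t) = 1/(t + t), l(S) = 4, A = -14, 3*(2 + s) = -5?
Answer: -15904/221344425 - 2*I*√341054/1549410975 ≈ -7.1852e-5 - 7.5383e-7*I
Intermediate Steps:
s = -11/3 (s = -2 + (⅓)*(-5) = -2 - 5/3 = -11/3 ≈ -3.6667)
M(L, u) = -6 + L
x(t) = 1/(2*t)
D = I*√341054/4 (D = √((½)/4 - 21316) = √((½)*(¼) - 21316) = √(⅛ - 21316) = √(-170527/8) = I*√341054/4 ≈ 146.0*I)
1/(M(-1, s)*1988 + D) = 1/((-6 - 1)*1988 + I*√341054/4) = 1/(-7*1988 + I*√341054/4) = 1/(-13916 + I*√341054/4)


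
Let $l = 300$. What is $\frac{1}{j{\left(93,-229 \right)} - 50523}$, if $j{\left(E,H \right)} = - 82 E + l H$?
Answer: $- \frac{1}{126849} \approx -7.8834 \cdot 10^{-6}$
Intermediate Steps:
$j{\left(E,H \right)} = - 82 E + 300 H$
$\frac{1}{j{\left(93,-229 \right)} - 50523} = \frac{1}{\left(\left(-82\right) 93 + 300 \left(-229\right)\right) - 50523} = \frac{1}{\left(-7626 - 68700\right) - 50523} = \frac{1}{-76326 - 50523} = \frac{1}{-126849} = - \frac{1}{126849}$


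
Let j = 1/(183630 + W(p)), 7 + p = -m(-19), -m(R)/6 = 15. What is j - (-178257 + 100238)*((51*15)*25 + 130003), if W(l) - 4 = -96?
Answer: 2135431121834417/183538 ≈ 1.1635e+10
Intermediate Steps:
m(R) = -90 (m(R) = -6*15 = -90)
p = 83 (p = -7 - 1*(-90) = -7 + 90 = 83)
W(l) = -92 (W(l) = 4 - 96 = -92)
j = 1/183538 (j = 1/(183630 - 92) = 1/183538 ≈ 5.4485e-6)
j - (-178257 + 100238)*((51*15)*25 + 130003) = 1/183538 - (-178257 + 100238)*((51*15)*25 + 130003) = 1/183538 - (-78019)*(765*25 + 130003) = 1/183538 - (-78019)*(19125 + 130003) = 1/183538 - (-78019)*149128 = 1/183538 - 1*(-11634817432) = 1/183538 + 11634817432 = 2135431121834417/183538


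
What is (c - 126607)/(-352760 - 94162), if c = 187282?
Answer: -20225/148974 ≈ -0.13576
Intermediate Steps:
(c - 126607)/(-352760 - 94162) = (187282 - 126607)/(-352760 - 94162) = 60675/(-446922) = 60675*(-1/446922) = -20225/148974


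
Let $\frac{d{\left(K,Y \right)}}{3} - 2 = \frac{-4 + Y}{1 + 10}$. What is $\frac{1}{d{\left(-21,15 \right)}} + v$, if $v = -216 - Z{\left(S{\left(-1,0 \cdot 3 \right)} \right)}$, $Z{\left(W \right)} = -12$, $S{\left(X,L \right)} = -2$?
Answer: $- \frac{1835}{9} \approx -203.89$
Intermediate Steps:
$d{\left(K,Y \right)} = \frac{54}{11} + \frac{3 Y}{11}$ ($d{\left(K,Y \right)} = 6 + 3 \frac{-4 + Y}{1 + 10} = 6 + 3 \frac{-4 + Y}{11} = 6 + 3 \left(-4 + Y\right) \frac{1}{11} = 6 + 3 \left(- \frac{4}{11} + \frac{Y}{11}\right) = 6 + \left(- \frac{12}{11} + \frac{3 Y}{11}\right) = \frac{54}{11} + \frac{3 Y}{11}$)
$v = -204$ ($v = -216 - -12 = -216 + 12 = -204$)
$\frac{1}{d{\left(-21,15 \right)}} + v = \frac{1}{\frac{54}{11} + \frac{3}{11} \cdot 15} - 204 = \frac{1}{\frac{54}{11} + \frac{45}{11}} - 204 = \frac{1}{9} - 204 = - \frac{1835}{9}$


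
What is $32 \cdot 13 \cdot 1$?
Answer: $416$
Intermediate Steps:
$32 \cdot 13 \cdot 1 = 416 \cdot 1 = 416$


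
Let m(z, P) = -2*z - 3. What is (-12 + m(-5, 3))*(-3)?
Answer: 15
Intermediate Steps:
m(z, P) = -3 - 2*z
(-12 + m(-5, 3))*(-3) = (-12 + (-3 - 2*(-5)))*(-3) = (-12 + (-3 + 10))*(-3) = (-12 + 7)*(-3) = -5*(-3) = 15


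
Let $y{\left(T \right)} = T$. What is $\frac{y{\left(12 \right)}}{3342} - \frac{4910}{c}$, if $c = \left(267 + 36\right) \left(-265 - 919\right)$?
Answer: $\frac{1726187}{99912432} \approx 0.017277$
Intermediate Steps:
$c = -358752$ ($c = 303 \left(-1184\right) = -358752$)
$\frac{y{\left(12 \right)}}{3342} - \frac{4910}{c} = \frac{12}{3342} - \frac{4910}{-358752} = 12 \cdot \frac{1}{3342} - - \frac{2455}{179376} = \frac{2}{557} + \frac{2455}{179376} = \frac{1726187}{99912432}$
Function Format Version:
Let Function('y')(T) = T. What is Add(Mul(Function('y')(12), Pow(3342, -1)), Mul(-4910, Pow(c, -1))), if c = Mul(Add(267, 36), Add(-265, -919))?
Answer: Rational(1726187, 99912432) ≈ 0.017277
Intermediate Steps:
c = -358752 (c = Mul(303, -1184) = -358752)
Add(Mul(Function('y')(12), Pow(3342, -1)), Mul(-4910, Pow(c, -1))) = Add(Mul(12, Pow(3342, -1)), Mul(-4910, Pow(-358752, -1))) = Add(Mul(12, Rational(1, 3342)), Mul(-4910, Rational(-1, 358752))) = Add(Rational(2, 557), Rational(2455, 179376)) = Rational(1726187, 99912432)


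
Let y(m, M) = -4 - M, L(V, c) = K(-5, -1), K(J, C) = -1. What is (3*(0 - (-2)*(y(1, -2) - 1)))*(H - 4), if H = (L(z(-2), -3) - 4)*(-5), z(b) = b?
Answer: -378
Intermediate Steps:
L(V, c) = -1
H = 25 (H = (-1 - 4)*(-5) = -5*(-5) = 25)
(3*(0 - (-2)*(y(1, -2) - 1)))*(H - 4) = (3*(0 - (-2)*((-4 - 1*(-2)) - 1)))*(25 - 4) = (3*(0 - (-2)*((-4 + 2) - 1)))*21 = (3*(0 - (-2)*(-2 - 1)))*21 = (3*(0 - (-2)*(-3)))*21 = (3*(0 - 1*6))*21 = (3*(0 - 6))*21 = (3*(-6))*21 = -18*21 = -378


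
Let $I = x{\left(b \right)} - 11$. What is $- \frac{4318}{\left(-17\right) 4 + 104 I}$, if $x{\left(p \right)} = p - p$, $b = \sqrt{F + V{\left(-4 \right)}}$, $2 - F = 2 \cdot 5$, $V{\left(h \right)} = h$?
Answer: $\frac{2159}{606} \approx 3.5627$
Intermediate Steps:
$F = -8$ ($F = 2 - 2 \cdot 5 = 2 - 10 = -8$)
$b = 2 i \sqrt{3}$ ($b = \sqrt{-8 - 4} = \sqrt{-12} = 2 i \sqrt{3} \approx 3.4641 i$)
$x{\left(p \right)} = 0$
$I = -11$ ($I = 0 - 11 = -11$)
$- \frac{4318}{\left(-17\right) 4 + 104 I} = - \frac{4318}{\left(-17\right) 4 + 104 \left(-11\right)} = - \frac{4318}{-68 - 1144} = - \frac{4318}{-1212} = \left(-4318\right) \left(- \frac{1}{1212}\right) = \frac{2159}{606}$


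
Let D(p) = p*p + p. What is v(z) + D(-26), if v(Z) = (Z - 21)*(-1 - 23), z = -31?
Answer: 1898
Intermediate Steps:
D(p) = p + p² (D(p) = p² + p = p + p²)
v(Z) = 504 - 24*Z (v(Z) = (-21 + Z)*(-24) = 504 - 24*Z)
v(z) + D(-26) = (504 - 24*(-31)) - 26*(1 - 26) = (504 + 744) - 26*(-25) = 1248 + 650 = 1898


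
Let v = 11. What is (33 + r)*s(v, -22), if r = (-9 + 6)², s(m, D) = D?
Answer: -924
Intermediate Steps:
r = 9 (r = (-3)² = 9)
(33 + r)*s(v, -22) = (33 + 9)*(-22) = 42*(-22) = -924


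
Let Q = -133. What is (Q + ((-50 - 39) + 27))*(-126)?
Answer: 24570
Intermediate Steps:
(Q + ((-50 - 39) + 27))*(-126) = (-133 + ((-50 - 39) + 27))*(-126) = (-133 + (-89 + 27))*(-126) = (-133 - 62)*(-126) = -195*(-126) = 24570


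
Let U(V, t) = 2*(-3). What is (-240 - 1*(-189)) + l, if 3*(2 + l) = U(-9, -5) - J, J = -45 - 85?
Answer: -35/3 ≈ -11.667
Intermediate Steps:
U(V, t) = -6
J = -130
l = 118/3 (l = -2 + (-6 - 1*(-130))/3 = -2 + (-6 + 130)/3 = -2 + (⅓)*124 = -2 + 124/3 = 118/3 ≈ 39.333)
(-240 - 1*(-189)) + l = (-240 - 1*(-189)) + 118/3 = (-240 + 189) + 118/3 = -51 + 118/3 = -35/3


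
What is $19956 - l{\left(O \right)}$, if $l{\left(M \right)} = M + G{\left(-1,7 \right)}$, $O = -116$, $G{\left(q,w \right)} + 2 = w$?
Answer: $20067$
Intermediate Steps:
$G{\left(q,w \right)} = -2 + w$
$l{\left(M \right)} = 5 + M$ ($l{\left(M \right)} = M + \left(-2 + 7\right) = M + 5 = 5 + M$)
$19956 - l{\left(O \right)} = 19956 - \left(5 - 116\right) = 19956 - -111 = 19956 + 111 = 20067$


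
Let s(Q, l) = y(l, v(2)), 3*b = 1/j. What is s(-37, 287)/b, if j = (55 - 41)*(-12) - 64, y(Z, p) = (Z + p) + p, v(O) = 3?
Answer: -203928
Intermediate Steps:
y(Z, p) = Z + 2*p
j = -232 (j = 14*(-12) - 64 = -168 - 64 = -232)
b = -1/696 (b = (1/3)/(-232) = (1/3)*(-1/232) = -1/696 ≈ -0.0014368)
s(Q, l) = 6 + l (s(Q, l) = l + 2*3 = l + 6 = 6 + l)
s(-37, 287)/b = (6 + 287)/(-1/696) = 293*(-696) = -203928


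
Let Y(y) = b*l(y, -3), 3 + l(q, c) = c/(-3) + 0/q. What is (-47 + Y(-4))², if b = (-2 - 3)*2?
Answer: 729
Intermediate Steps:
l(q, c) = -3 - c/3 (l(q, c) = -3 + (c/(-3) + 0/q) = -3 + (c*(-⅓) + 0) = -3 + (-c/3 + 0) = -3 - c/3)
b = -10 (b = -5*2 = -10)
Y(y) = 20 (Y(y) = -10*(-3 - ⅓*(-3)) = -10*(-3 + 1) = -10*(-2) = 20)
(-47 + Y(-4))² = (-47 + 20)² = (-27)² = 729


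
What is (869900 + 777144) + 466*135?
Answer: 1709954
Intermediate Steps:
(869900 + 777144) + 466*135 = 1647044 + 62910 = 1709954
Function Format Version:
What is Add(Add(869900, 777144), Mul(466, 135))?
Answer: 1709954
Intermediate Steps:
Add(Add(869900, 777144), Mul(466, 135)) = Add(1647044, 62910) = 1709954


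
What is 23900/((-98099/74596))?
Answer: -1782844400/98099 ≈ -18174.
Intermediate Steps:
23900/((-98099/74596)) = 23900/((-98099*1/74596)) = 23900/(-98099/74596) = 23900*(-74596/98099) = -1782844400/98099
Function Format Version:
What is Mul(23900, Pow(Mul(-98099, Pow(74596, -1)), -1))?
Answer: Rational(-1782844400, 98099) ≈ -18174.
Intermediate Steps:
Mul(23900, Pow(Mul(-98099, Pow(74596, -1)), -1)) = Mul(23900, Pow(Mul(-98099, Rational(1, 74596)), -1)) = Mul(23900, Pow(Rational(-98099, 74596), -1)) = Mul(23900, Rational(-74596, 98099)) = Rational(-1782844400, 98099)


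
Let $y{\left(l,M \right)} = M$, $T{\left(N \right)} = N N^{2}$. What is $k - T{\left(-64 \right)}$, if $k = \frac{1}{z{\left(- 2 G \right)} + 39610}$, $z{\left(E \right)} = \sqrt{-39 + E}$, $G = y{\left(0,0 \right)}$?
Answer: $\frac{411291389565626}{1568952139} - \frac{i \sqrt{39}}{1568952139} \approx 2.6214 \cdot 10^{5} - 3.9804 \cdot 10^{-9} i$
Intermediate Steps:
$T{\left(N \right)} = N^{3}$
$G = 0$
$k = \frac{1}{39610 + i \sqrt{39}}$ ($k = \frac{1}{\sqrt{-39 - 0} + 39610} = \frac{1}{\sqrt{-39 + 0} + 39610} = \frac{1}{\sqrt{-39} + 39610} = \frac{1}{i \sqrt{39} + 39610} = \frac{1}{39610 + i \sqrt{39}} \approx 2.5246 \cdot 10^{-5} - 3.98 \cdot 10^{-9} i$)
$k - T{\left(-64 \right)} = \left(\frac{39610}{1568952139} - \frac{i \sqrt{39}}{1568952139}\right) - \left(-64\right)^{3} = \left(\frac{39610}{1568952139} - \frac{i \sqrt{39}}{1568952139}\right) - -262144 = \left(\frac{39610}{1568952139} - \frac{i \sqrt{39}}{1568952139}\right) + 262144 = \frac{411291389565626}{1568952139} - \frac{i \sqrt{39}}{1568952139}$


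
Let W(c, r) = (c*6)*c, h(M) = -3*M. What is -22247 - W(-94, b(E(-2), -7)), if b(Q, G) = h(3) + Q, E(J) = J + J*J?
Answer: -75263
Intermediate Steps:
E(J) = J + J²
b(Q, G) = -9 + Q (b(Q, G) = -3*3 + Q = -9 + Q)
W(c, r) = 6*c² (W(c, r) = (6*c)*c = 6*c²)
-22247 - W(-94, b(E(-2), -7)) = -22247 - 6*(-94)² = -22247 - 6*8836 = -22247 - 1*53016 = -22247 - 53016 = -75263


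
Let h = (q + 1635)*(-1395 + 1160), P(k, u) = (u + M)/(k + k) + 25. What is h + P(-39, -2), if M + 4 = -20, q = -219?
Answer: -998204/3 ≈ -3.3273e+5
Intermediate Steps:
M = -24 (M = -4 - 20 = -24)
P(k, u) = 25 + (-24 + u)/(2*k) (P(k, u) = (u - 24)/(k + k) + 25 = (-24 + u)/((2*k)) + 25 = (-24 + u)*(1/(2*k)) + 25 = (-24 + u)/(2*k) + 25 = 25 + (-24 + u)/(2*k))
h = -332760 (h = (-219 + 1635)*(-1395 + 1160) = 1416*(-235) = -332760)
h + P(-39, -2) = -332760 + (1/2)*(-24 - 2 + 50*(-39))/(-39) = -332760 + (1/2)*(-1/39)*(-24 - 2 - 1950) = -332760 + (1/2)*(-1/39)*(-1976) = -332760 + 76/3 = -998204/3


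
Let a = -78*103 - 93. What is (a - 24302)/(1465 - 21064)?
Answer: 32429/19599 ≈ 1.6546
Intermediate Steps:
a = -8127 (a = -8034 - 93 = -8127)
(a - 24302)/(1465 - 21064) = (-8127 - 24302)/(1465 - 21064) = -32429/(-19599) = -32429*(-1/19599) = 32429/19599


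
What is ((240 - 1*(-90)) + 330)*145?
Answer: 95700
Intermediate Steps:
((240 - 1*(-90)) + 330)*145 = ((240 + 90) + 330)*145 = (330 + 330)*145 = 660*145 = 95700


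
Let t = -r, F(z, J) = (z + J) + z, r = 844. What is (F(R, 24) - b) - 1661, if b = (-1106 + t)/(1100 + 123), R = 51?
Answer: -1875355/1223 ≈ -1533.4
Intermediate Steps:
F(z, J) = J + 2*z (F(z, J) = (J + z) + z = J + 2*z)
t = -844 (t = -1*844 = -844)
b = -1950/1223 (b = (-1106 - 844)/(1100 + 123) = -1950/1223 ≈ -1.5944)
(F(R, 24) - b) - 1661 = ((24 + 2*51) - 1*(-1950/1223)) - 1661 = ((24 + 102) + 1950/1223) - 1661 = (126 + 1950/1223) - 1661 = 156048/1223 - 1661 = -1875355/1223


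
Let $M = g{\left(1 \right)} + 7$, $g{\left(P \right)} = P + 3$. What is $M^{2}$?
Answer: $121$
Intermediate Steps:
$g{\left(P \right)} = 3 + P$
$M = 11$ ($M = \left(3 + 1\right) + 7 = 4 + 7 = 11$)
$M^{2} = 11^{2} = 121$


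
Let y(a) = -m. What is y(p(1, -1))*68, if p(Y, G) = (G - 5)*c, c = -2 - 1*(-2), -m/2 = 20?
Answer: 2720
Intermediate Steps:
m = -40 (m = -2*20 = -40)
c = 0 (c = -2 + 2 = 0)
p(Y, G) = 0 (p(Y, G) = (G - 5)*0 = (-5 + G)*0 = 0)
y(a) = 40 (y(a) = -1*(-40) = 40)
y(p(1, -1))*68 = 40*68 = 2720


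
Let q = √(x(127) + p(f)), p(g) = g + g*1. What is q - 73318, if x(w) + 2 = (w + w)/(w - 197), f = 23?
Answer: -73318 + 3*√5495/35 ≈ -73312.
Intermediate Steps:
p(g) = 2*g (p(g) = g + g = 2*g)
x(w) = -2 + 2*w/(-197 + w) (x(w) = -2 + (w + w)/(w - 197) = -2 + (2*w)/(-197 + w) = -2 + 2*w/(-197 + w))
q = 3*√5495/35 (q = √(394/(-197 + 127) + 2*23) = √(394/(-70) + 46) = √(394*(-1/70) + 46) = √(-197/35 + 46) = √(1413/35) = 3*√5495/35 ≈ 6.3539)
q - 73318 = 3*√5495/35 - 73318 = -73318 + 3*√5495/35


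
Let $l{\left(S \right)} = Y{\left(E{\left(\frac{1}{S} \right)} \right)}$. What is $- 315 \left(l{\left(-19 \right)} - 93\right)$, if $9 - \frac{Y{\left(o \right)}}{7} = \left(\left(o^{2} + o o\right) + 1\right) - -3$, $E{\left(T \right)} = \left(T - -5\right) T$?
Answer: $\frac{2419931430}{130321} \approx 18569.0$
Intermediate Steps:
$E{\left(T \right)} = T \left(5 + T\right)$ ($E{\left(T \right)} = \left(T + 5\right) T = \left(5 + T\right) T = T \left(5 + T\right)$)
$Y{\left(o \right)} = 35 - 14 o^{2}$ ($Y{\left(o \right)} = 63 - 7 \left(\left(\left(o^{2} + o o\right) + 1\right) - -3\right) = 63 - 7 \left(\left(\left(o^{2} + o^{2}\right) + 1\right) + 3\right) = 63 - 7 \left(\left(2 o^{2} + 1\right) + 3\right) = 63 - 7 \left(\left(1 + 2 o^{2}\right) + 3\right) = 63 - 7 \left(4 + 2 o^{2}\right) = 63 - \left(28 + 14 o^{2}\right) = 35 - 14 o^{2}$)
$l{\left(S \right)} = 35 - \frac{14 \left(5 + \frac{1}{S}\right)^{2}}{S^{2}}$ ($l{\left(S \right)} = 35 - 14 \left(\frac{5 + \frac{1}{S}}{S}\right)^{2} = 35 - 14 \frac{\left(5 + \frac{1}{S}\right)^{2}}{S^{2}} = 35 - \frac{14 \left(5 + \frac{1}{S}\right)^{2}}{S^{2}}$)
$- 315 \left(l{\left(-19 \right)} - 93\right) = - 315 \left(\left(35 - \frac{14 \left(1 + 5 \left(-19\right)\right)^{2}}{130321}\right) - 93\right) = - 315 \left(\left(35 - \frac{14 \left(1 - 95\right)^{2}}{130321}\right) - 93\right) = - 315 \left(\left(35 - \frac{14 \left(-94\right)^{2}}{130321}\right) - 93\right) = - 315 \left(\left(35 - \frac{14}{130321} \cdot 8836\right) - 93\right) = - 315 \left(\left(35 - \frac{123704}{130321}\right) - 93\right) = - 315 \left(\frac{4437531}{130321} - 93\right) = \left(-315\right) \left(- \frac{7682322}{130321}\right) = \frac{2419931430}{130321}$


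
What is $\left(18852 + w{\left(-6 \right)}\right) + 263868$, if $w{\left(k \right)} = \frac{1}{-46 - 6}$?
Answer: $\frac{14701439}{52} \approx 2.8272 \cdot 10^{5}$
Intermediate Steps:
$w{\left(k \right)} = - \frac{1}{52}$ ($w{\left(k \right)} = \frac{1}{-52} = - \frac{1}{52}$)
$\left(18852 + w{\left(-6 \right)}\right) + 263868 = \left(18852 - \frac{1}{52}\right) + 263868 = \frac{980303}{52} + 263868 = \frac{14701439}{52}$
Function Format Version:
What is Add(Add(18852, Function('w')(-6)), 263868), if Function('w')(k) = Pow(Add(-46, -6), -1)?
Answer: Rational(14701439, 52) ≈ 2.8272e+5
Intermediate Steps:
Function('w')(k) = Rational(-1, 52) (Function('w')(k) = Pow(-52, -1) = Rational(-1, 52))
Add(Add(18852, Function('w')(-6)), 263868) = Add(Add(18852, Rational(-1, 52)), 263868) = Add(Rational(980303, 52), 263868) = Rational(14701439, 52)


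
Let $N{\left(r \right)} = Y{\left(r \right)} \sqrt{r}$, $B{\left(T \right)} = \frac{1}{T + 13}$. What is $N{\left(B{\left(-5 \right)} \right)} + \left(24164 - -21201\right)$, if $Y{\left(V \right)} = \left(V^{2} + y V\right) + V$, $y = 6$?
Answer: $45365 + \frac{57 \sqrt{2}}{256} \approx 45365.0$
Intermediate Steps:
$B{\left(T \right)} = \frac{1}{13 + T}$
$Y{\left(V \right)} = V^{2} + 7 V$ ($Y{\left(V \right)} = \left(V^{2} + 6 V\right) + V = V^{2} + 7 V$)
$N{\left(r \right)} = r^{\frac{3}{2}} \left(7 + r\right)$ ($N{\left(r \right)} = r \left(7 + r\right) \sqrt{r} = r^{\frac{3}{2}} \left(7 + r\right)$)
$N{\left(B{\left(-5 \right)} \right)} + \left(24164 - -21201\right) = \left(\frac{1}{13 - 5}\right)^{\frac{3}{2}} \left(7 + \frac{1}{13 - 5}\right) + \left(24164 - -21201\right) = \left(\frac{1}{8}\right)^{\frac{3}{2}} \left(7 + \frac{1}{8}\right) + \left(24164 + 21201\right) = \frac{7 + \frac{1}{8}}{16 \sqrt{2}} + 45365 = \frac{\sqrt{2}}{32} \cdot \frac{57}{8} + 45365 = \frac{57 \sqrt{2}}{256} + 45365 = 45365 + \frac{57 \sqrt{2}}{256}$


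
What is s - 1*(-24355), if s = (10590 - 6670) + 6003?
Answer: 34278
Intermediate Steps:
s = 9923 (s = 3920 + 6003 = 9923)
s - 1*(-24355) = 9923 - 1*(-24355) = 9923 + 24355 = 34278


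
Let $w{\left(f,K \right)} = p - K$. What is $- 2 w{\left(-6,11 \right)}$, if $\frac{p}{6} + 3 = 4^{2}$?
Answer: $-134$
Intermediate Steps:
$p = 78$ ($p = -18 + 6 \cdot 4^{2} = -18 + 6 \cdot 16 = -18 + 96 = 78$)
$w{\left(f,K \right)} = 78 - K$
$- 2 w{\left(-6,11 \right)} = - 2 \left(78 - 11\right) = \left(-2\right) 67 = -134$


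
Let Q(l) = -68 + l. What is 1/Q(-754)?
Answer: -1/822 ≈ -0.0012165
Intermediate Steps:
1/Q(-754) = 1/(-68 - 754) = 1/(-822) = -1/822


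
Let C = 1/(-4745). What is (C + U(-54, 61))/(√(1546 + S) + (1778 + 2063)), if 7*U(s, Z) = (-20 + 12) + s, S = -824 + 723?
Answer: -1130010677/489982232740 + 5001349*√5/489982232740 ≈ -0.0022834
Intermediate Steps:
S = -101
U(s, Z) = -8/7 + s/7 (U(s, Z) = ((-20 + 12) + s)/7 = (-8 + s)/7 = -8/7 + s/7)
C = -1/4745 ≈ -0.00021075
(C + U(-54, 61))/(√(1546 + S) + (1778 + 2063)) = (-1/4745 + (-8/7 + (⅐)*(-54)))/(√(1546 - 101) + (1778 + 2063)) = (-1/4745 + (-8/7 - 54/7))/(√1445 + 3841) = (-1/4745 - 62/7)/(17*√5 + 3841) = -294197/(33215*(3841 + 17*√5))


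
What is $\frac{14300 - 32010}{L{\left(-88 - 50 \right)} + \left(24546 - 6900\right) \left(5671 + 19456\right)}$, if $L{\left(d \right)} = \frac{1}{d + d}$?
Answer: $- \frac{4887960}{122375927591} \approx -3.9942 \cdot 10^{-5}$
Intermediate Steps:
$L{\left(d \right)} = \frac{1}{2 d}$
$\frac{14300 - 32010}{L{\left(-88 - 50 \right)} + \left(24546 - 6900\right) \left(5671 + 19456\right)} = \frac{14300 - 32010}{\frac{1}{2 \left(-88 - 50\right)} + \left(24546 - 6900\right) \left(5671 + 19456\right)} = - \frac{17710}{\frac{1}{2 \left(-88 - 50\right)} + 17646 \cdot 25127} = - \frac{17710}{\frac{1}{2 \left(-138\right)} + 443391042} = - \frac{17710}{\frac{1}{2} \left(- \frac{1}{138}\right) + 443391042} = - \frac{17710}{- \frac{1}{276} + 443391042} = - \frac{17710}{\frac{122375927591}{276}} = \left(-17710\right) \frac{276}{122375927591} = - \frac{4887960}{122375927591}$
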